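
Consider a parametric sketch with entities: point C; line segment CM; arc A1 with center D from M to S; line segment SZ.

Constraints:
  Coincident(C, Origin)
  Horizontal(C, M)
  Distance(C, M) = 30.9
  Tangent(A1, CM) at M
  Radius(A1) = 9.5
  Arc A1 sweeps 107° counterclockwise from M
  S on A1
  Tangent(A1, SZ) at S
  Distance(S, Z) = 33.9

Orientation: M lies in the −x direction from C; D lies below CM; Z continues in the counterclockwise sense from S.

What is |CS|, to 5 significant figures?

41.827

C is at the origin; C and M share the same y with |CM| = 30.9 and M on the −x side, so M = (-30.900, 0.0000). A1 meets CM tangentially, so DM is at right angles to CM, so D = M + (0, -9.5) = (-30.900, -9.5000). On A1, M sits at bearing 90° from D; a 107° counterclockwise sweep puts S at bearing 197°, so S = D + 9.5·(cos 197°, sin 197°) = (-39.985, -12.278). Then |CS| = |S − C| = 41.827.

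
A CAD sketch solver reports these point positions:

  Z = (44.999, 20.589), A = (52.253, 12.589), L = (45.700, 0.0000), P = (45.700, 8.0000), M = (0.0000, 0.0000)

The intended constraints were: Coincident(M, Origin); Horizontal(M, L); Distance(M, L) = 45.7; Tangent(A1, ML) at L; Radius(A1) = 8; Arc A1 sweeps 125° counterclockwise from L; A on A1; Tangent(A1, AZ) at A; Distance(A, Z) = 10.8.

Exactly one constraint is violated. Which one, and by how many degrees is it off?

Tangent(A1, AZ) at A — off by 7.20°.

M = (0.00, 0.00) ✓; M.y = 0.00, L.y = 0.00 ✓; |ML| = 45.70 ✓; ∠(PL, LM) = 90.00° ✓; |PL| = 8.000 ✓; bearing(P→A) − bearing(P→L) = 125.0° ✓; |PA| = 8.000 ✓; ∠(PA, AZ) = 82.80° ✗; |AZ| = 10.80 ✓.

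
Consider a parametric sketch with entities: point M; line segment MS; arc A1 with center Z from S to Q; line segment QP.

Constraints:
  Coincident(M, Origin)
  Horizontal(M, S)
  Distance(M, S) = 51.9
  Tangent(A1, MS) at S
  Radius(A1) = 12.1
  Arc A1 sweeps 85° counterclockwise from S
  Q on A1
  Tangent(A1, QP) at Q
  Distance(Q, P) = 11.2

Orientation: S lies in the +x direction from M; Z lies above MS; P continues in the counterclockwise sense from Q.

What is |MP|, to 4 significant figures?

68.62

M is at the origin; M and S share the same y with |MS| = 51.9 and S on the +x side, so S = (51.90, 0.000). The tangent condition forces ZS to be normal to MS, so Z = S + (0, 12.1) = (51.90, 12.10). On A1, S sits at bearing -90° from Z; an 85° counterclockwise sweep puts Q at bearing -5°, so Q = Z + 12.1·(cos -5°, sin -5°) = (63.95, 11.05). Since A1 is tangent to QP there, ZQ ⟂ QP, so QP runs along (−sin -5°, cos -5°); with |QP| = 11.2, P = (64.93, 22.20). Then |MP| = |P − M| = 68.62.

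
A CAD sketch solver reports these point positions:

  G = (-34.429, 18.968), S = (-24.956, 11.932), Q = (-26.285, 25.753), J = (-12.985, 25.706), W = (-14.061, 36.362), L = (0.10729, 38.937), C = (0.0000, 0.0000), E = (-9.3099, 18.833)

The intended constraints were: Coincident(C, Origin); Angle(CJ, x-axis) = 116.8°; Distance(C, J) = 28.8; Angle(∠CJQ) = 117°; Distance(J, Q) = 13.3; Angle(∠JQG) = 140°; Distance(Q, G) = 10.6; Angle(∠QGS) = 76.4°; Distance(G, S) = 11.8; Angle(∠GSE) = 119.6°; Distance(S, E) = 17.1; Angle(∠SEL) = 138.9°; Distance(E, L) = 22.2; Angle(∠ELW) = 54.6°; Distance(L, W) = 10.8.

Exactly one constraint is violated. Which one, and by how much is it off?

Distance(L, W) = 10.8 — off by 3.60.

C = (0.00, 0.00) ✓; CJ at 116.8° ✓; |CJ| = 28.80 ✓; ∠CJQ = 117.0° ✓; |JQ| = 13.30 ✓; ∠JQG = 140.0° ✓; |QG| = 10.60 ✓; ∠QGS = 76.40° ✓; |GS| = 11.80 ✓; ∠GSE = 119.6° ✓; |SE| = 17.10 ✓; ∠SEL = 138.9° ✓; |EL| = 22.20 ✓; ∠ELW = 54.60° ✓; |LW| = 14.40 ✗.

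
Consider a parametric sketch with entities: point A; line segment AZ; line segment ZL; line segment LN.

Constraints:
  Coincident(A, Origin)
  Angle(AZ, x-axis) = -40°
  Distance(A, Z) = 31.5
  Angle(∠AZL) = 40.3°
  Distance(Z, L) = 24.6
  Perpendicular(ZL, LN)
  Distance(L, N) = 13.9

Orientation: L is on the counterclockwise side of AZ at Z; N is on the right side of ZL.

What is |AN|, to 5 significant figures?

34.279

∠AZL = 40.3°, so ZL runs at -40.0° + (180° − 40.3°) = 99.700° from the x-axis; with |ZL| = 24.6, L = Z + 24.6·(cos 99.700°, sin 99.700°) = (19.986, 4.0005). ZL ⟂ LN; with |LN| = 13.9 on the right of ZL, N = L + 13.9·(0.98570, 0.16849) = (33.687, 6.3425). Then |AN| = |N − A| = 34.279.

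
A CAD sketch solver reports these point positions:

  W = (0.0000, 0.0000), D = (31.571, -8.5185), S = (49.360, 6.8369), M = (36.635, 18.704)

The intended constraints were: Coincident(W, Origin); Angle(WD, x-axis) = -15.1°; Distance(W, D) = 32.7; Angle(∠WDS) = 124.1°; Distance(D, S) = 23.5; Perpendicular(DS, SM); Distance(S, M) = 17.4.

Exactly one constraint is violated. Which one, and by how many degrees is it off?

Perpendicular(DS, SM) — off by 6.20°.

W = (0.00, 0.00) ✓; WD at -15.10° ✓; |WD| = 32.70 ✓; ∠WDS = 124.1° ✓; |DS| = 23.50 ✓; ∠(DS, SM) = 96.20° ✗; |SM| = 17.40 ✓.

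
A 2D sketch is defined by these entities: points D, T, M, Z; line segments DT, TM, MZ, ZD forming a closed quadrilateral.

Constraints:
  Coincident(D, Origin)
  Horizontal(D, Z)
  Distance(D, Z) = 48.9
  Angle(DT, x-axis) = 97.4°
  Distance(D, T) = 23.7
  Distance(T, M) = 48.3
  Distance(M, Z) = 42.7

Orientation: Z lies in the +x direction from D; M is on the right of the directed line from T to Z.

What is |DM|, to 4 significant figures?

25.49

D is at the origin; D and Z share the same y with |DZ| = 48.9 and Z in +x, so Z = (48.9, 0). DT runs at 97.4° with |DT| = 23.7, so T = (-3.052, 23.50). M is determined by |TM| = 48.3 and |MZ| = 42.7 together: it lies at the intersection of circle(T, 48.3) and circle(Z, 42.7). With |TZ| = 57.02, the foot of the radical line on TZ is 32.98 from T and the perpendicular offset is √(48.3² − 32.98²) = 35.29. Taking the right-of-TZ solution: M = (12.45, -22.24).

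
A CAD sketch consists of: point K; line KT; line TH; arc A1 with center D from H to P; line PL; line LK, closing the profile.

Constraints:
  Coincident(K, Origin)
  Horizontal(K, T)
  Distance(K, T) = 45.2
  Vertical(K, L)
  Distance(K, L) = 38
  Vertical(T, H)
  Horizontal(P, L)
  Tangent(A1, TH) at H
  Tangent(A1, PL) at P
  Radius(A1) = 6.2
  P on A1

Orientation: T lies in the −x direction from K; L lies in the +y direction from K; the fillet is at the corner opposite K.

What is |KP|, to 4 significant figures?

54.45

K is at the origin; KT is horizontal with |KT| = 45.2 and T on the −x side, so T = (-45.20, 0.000). K and L share the same x with |KL| = 38.0 and L on the +y side, so L = (0.000, 38.00). The virtual corner opposite K is at (-45.20, 38.00). A1 meets TH tangentially, so DH is at right angles to TH and A1 meets PL tangentially, so DP is at right angles to PL, with radius 6.2, so the center D sits 6.2 in from both sides at D = (-39.00, 31.80). That places the tangent points at H = (-45.20, 31.80) on TH and P = (-39.00, 38.00) on PL. Then |KP| = |P − K| = 54.45.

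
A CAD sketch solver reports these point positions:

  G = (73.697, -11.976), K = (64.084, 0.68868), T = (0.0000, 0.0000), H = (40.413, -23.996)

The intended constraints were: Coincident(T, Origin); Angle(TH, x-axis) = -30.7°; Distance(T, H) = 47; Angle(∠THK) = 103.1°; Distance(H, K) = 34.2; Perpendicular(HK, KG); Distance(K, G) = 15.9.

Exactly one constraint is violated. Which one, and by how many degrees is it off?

Perpendicular(HK, KG) — off by 9.00°.

T = (0.00, 0.00) ✓; TH at -30.70° ✓; |TH| = 47.00 ✓; ∠THK = 103.1° ✓; |HK| = 34.20 ✓; ∠(HK, KG) = 99.00° ✗; |KG| = 15.90 ✓.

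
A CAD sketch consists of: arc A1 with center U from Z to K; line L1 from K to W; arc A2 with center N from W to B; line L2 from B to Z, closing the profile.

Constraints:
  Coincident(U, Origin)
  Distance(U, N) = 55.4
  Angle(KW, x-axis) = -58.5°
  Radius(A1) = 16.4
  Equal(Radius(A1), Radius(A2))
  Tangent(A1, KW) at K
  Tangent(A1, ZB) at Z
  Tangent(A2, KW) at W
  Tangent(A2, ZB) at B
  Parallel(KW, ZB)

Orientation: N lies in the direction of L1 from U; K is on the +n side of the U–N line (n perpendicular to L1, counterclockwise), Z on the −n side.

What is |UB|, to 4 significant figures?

57.78

The slot axis is L1's direction at -58.5°, so u = (cos -58.5°, sin -58.5°) = (0.5225, -0.8526) and n = (−sin -58.5°, cos -58.5°) = (0.8526, 0.5225). U is at the origin and N lies 55.4 along u from U, so N = 55.4·u = (28.95, -47.24). Tangency of A1 to both parallel lines with radius 16.4 puts K and Z at U ± 16.4·n: K = (13.98, 8.569), Z = (-13.98, -8.569). Equal radii place W and B the same way about N: W = N + 16.4·n = (42.93, -38.67), B = N − 16.4·n = (14.96, -55.81). Then |UB| = |B − U| = 57.78.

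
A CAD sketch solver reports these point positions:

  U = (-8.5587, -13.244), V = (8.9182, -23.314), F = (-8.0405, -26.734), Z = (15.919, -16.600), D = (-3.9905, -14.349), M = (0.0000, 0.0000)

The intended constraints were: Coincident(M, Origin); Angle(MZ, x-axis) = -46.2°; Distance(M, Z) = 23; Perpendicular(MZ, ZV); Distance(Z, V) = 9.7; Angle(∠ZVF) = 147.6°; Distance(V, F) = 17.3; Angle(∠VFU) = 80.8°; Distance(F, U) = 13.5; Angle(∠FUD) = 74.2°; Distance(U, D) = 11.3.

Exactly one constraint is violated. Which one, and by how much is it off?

Distance(U, D) = 11.3 — off by 6.60.

M = (0.00, 0.00) ✓; MZ at -46.20° ✓; |MZ| = 23.00 ✓; ∠(MZ, ZV) = 90.00° ✓; |ZV| = 9.700 ✓; ∠ZVF = 147.6° ✓; |VF| = 17.30 ✓; ∠VFU = 80.80° ✓; |FU| = 13.50 ✓; ∠FUD = 74.20° ✓; |UD| = 4.700 ✗.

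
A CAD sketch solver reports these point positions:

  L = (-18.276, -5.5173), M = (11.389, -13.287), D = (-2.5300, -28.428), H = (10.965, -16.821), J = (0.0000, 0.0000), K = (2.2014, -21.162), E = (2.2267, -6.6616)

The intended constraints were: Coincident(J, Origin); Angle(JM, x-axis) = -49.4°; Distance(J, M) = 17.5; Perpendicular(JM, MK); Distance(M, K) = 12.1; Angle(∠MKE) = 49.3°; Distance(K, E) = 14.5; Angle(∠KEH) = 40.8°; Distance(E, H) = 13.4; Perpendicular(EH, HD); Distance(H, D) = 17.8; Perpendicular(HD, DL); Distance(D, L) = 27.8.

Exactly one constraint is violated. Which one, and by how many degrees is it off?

Perpendicular(HD, DL) — off by 6.20°.

J = (0.00, 0.00) ✓; JM at -49.40° ✓; |JM| = 17.50 ✓; ∠(JM, MK) = 90.00° ✓; |MK| = 12.10 ✓; ∠MKE = 49.30° ✓; |KE| = 14.50 ✓; ∠KEH = 40.80° ✓; |EH| = 13.40 ✓; ∠(EH, HD) = 90.00° ✓; |HD| = 17.80 ✓; ∠(HD, DL) = 96.20° ✗; |DL| = 27.80 ✓.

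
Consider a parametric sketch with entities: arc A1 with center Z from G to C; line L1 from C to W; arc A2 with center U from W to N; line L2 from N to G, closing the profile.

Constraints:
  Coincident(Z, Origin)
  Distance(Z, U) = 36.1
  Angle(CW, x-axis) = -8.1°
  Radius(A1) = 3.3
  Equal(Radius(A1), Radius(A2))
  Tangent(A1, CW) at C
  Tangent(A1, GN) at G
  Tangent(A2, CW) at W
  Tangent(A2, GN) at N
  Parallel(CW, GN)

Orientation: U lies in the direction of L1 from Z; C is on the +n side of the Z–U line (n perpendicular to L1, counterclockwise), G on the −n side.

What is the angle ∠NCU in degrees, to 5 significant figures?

5.1377°

The slot axis is L1's direction at -8.1°, so u = (cos -8.1°, sin -8.1°) = (0.99002, -0.14090) and n = (−sin -8.1°, cos -8.1°) = (0.14090, 0.99002). Z is at the origin and U lies 36.1 along u from Z, so U = 36.1·u = (35.740, -5.0865). Tangency of A1 to both parallel lines with radius 3.3 puts C and G at Z ± 3.3·n: C = (0.46497, 3.2671), G = (-0.46497, -3.2671). Equal radii place W and N the same way about U: W = U + 3.3·n = (36.205, -1.8195), N = U − 3.3·n = (35.275, -8.3536). Then cos ∠NCU = CN·CU / (|CN||CU|), giving 5.1377°.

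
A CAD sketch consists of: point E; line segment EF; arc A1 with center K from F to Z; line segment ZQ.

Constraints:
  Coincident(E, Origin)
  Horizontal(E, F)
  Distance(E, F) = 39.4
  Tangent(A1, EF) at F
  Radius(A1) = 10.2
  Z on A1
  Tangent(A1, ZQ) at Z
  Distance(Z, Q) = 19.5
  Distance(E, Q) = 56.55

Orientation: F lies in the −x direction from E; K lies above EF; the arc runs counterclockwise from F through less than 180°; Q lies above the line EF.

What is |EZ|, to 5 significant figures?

37.332

Checks: |KZ| = 10.20 ✓; ∠(KZ, ZQ) = 90.00° ✓; |ZQ| = 19.50 ✓; |EQ| = 56.55 ✓.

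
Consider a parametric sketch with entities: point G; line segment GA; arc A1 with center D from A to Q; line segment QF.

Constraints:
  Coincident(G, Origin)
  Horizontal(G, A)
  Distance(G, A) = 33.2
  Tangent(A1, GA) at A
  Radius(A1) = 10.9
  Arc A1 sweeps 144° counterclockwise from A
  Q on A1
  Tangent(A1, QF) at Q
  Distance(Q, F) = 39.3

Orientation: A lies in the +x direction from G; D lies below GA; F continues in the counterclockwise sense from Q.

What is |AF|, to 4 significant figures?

49.78

On A1, A sits at bearing 90° from D; a 144° counterclockwise sweep puts Q at bearing 234°, so Q = D + 10.9·(cos 234°, sin 234°) = (26.79, -19.72). The tangent condition forces DQ to be normal to QF, so QF runs along (−sin 234°, cos 234°); with |QF| = 39.3, F = (58.59, -42.82). Then |AF| = |F − A| = 49.78.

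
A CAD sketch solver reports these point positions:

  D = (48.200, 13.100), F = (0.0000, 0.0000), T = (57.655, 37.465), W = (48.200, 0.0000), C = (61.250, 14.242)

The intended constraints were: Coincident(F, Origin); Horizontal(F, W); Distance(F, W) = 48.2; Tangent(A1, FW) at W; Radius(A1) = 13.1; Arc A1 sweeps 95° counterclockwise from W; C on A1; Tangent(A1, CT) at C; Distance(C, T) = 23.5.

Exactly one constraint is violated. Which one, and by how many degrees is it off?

Tangent(A1, CT) at C — off by 3.80°.

F = (0.00, 0.00) ✓; F.y = 0.00, W.y = 0.00 ✓; |FW| = 48.20 ✓; ∠(DW, WF) = 90.00° ✓; |DW| = 13.10 ✓; bearing(D→C) − bearing(D→W) = 95.00° ✓; |DC| = 13.10 ✓; ∠(DC, CT) = 86.20° ✗; |CT| = 23.50 ✓.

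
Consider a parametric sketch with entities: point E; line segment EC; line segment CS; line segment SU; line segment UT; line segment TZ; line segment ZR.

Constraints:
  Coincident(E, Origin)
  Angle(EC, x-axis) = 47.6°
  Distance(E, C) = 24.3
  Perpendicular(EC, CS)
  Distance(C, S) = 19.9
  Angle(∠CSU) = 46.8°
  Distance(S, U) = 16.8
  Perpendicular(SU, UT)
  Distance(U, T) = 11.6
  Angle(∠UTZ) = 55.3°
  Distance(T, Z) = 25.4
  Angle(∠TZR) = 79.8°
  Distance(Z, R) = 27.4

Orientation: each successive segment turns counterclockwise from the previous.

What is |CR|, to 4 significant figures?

36.81

E is at the origin; EC runs at 47.6° with length 24.3, so C = (16.39, 17.94). EC is perpendicular to CS, so CS runs at 137.6°; with |CS| = 19.9, S = (1.690, 31.36). ∠CSU = 46.8° gives SU at -89.20° from the x-axis; with |SU| = 16.8, U = (1.925, 14.56). SU is perpendicular to UT, so UT runs at 0.8000°; with |UT| = 11.6, T = (13.52, 14.73). ∠UTZ = 55.3° gives TZ at 125.5° from the x-axis; with |TZ| = 25.4, Z = (-1.226, 35.41). ∠TZR = 79.8° gives ZR at -134.3° from the x-axis; with |ZR| = 27.4, R = (-20.36, 15.80). Then |CR| = |R − C| = 36.81.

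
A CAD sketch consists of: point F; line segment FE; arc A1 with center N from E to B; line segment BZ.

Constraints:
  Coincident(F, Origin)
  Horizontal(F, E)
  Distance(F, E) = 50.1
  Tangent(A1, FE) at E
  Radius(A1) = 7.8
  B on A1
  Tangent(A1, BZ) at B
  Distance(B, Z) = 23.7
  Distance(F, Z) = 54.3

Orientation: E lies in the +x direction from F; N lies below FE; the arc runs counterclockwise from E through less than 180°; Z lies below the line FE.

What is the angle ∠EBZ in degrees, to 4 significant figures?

133.1°

Checks: |NB| = 7.800 ✓; ∠(NB, BZ) = 90.00° ✓; |BZ| = 23.70 ✓; |FZ| = 54.30 ✓.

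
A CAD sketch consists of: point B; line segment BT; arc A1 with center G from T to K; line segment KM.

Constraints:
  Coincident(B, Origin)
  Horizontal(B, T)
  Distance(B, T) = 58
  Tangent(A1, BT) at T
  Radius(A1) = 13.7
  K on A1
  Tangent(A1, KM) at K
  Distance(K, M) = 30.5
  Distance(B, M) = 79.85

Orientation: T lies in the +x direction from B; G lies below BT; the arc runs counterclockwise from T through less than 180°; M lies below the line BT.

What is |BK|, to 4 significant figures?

51.77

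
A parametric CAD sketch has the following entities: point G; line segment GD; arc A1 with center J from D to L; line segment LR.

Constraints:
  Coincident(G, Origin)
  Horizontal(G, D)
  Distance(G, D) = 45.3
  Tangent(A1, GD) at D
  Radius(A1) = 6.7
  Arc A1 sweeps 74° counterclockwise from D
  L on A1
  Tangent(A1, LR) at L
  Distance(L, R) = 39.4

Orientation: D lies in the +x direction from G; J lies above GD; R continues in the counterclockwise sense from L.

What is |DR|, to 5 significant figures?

46.097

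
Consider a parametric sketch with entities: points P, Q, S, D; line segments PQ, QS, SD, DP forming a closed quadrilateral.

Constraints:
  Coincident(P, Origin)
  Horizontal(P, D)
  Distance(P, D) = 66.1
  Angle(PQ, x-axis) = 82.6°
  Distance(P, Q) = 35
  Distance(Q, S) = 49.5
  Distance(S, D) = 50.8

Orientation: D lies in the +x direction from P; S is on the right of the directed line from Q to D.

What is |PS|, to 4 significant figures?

21.54

Checks: |QS| = 49.50 ✓; |SD| = 50.80 ✓.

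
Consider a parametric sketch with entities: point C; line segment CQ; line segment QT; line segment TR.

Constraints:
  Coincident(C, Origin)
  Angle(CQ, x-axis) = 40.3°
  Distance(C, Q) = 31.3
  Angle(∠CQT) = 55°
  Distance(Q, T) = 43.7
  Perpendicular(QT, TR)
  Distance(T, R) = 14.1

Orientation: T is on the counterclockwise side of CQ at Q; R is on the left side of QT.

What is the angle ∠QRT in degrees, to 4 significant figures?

72.12°

C is at the origin; CQ runs at 40.3° with length 31.3, so Q = 31.3·(cos 40.3°, sin 40.3°) = (23.87, 20.24). ∠CQT = 55.0°, so QT runs at 40.3° + (180° − 55.0°) = 165.3° from the x-axis; with |QT| = 43.7, T = Q + 43.7·(cos 165.3°, sin 165.3°) = (-18.40, 31.33). The perpendicularity gives TR at right angles to QT; with |TR| = 14.1 on the left of QT, R = T + 14.1·(-0.2538, -0.9673) = (-21.98, 17.70). Then cos ∠QRT = RQ·RT / (|RQ||RT|), giving 72.12°.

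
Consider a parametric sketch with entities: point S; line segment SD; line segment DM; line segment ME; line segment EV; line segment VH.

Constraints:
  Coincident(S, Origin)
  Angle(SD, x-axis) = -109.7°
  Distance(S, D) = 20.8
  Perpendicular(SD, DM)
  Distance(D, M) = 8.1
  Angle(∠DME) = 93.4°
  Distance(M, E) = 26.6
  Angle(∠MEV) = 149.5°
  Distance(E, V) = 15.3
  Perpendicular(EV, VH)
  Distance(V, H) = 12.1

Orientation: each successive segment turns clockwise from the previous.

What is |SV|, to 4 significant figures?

19.56

∠DME = 93.4° gives ME at 73.70° from the x-axis; with |ME| = 26.6, E = (-7.172, 8.679). ∠MEV = 149.5° gives EV at 43.20° from the x-axis; with |EV| = 15.3, V = (3.981, 19.15). Then |SV| = |V − S| = 19.56.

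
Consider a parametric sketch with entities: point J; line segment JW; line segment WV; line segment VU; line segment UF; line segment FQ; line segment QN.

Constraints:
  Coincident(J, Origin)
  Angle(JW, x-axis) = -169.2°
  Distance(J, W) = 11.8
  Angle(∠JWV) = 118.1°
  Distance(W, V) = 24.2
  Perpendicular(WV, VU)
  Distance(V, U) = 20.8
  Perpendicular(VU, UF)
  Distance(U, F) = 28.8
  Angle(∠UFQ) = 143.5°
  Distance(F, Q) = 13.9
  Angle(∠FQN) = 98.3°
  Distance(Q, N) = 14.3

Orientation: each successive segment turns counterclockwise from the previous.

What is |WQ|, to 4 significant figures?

20.15

J is at the origin; JW runs at -169.2° with length 11.8, so W = (-11.59, -2.211). ∠JWV = 118.1° gives WV at -107.3° from the x-axis; with |WV| = 24.2, V = (-18.79, -25.32). WV is perpendicular to VU, so VU runs at -17.30°; with |VU| = 20.8, U = (1.072, -31.50). VU ⟂ UF, so UF runs at 72.70°; with |UF| = 28.8, F = (9.636, -4.005). ∠UFQ = 143.5° gives FQ at 109.2° from the x-axis; with |FQ| = 13.9, Q = (5.065, 9.122). Then |WQ| = |Q − W| = 20.15.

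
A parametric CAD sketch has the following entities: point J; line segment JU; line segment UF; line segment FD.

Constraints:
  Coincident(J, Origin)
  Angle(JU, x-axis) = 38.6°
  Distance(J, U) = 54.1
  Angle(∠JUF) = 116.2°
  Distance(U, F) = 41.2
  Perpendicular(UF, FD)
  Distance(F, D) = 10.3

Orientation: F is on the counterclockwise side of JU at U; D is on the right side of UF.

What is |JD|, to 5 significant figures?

87.741

J is at the origin; JU runs at 38.6° with length 54.1, so U = 54.1·(cos 38.6°, sin 38.6°) = (42.280, 33.752). ∠JUF = 116.2°, so UF runs at 38.6° + (180° − 116.2°) = 102.40° from the x-axis; with |UF| = 41.2, F = U + 41.2·(cos 102.40°, sin 102.40°) = (33.433, 73.991). The perpendicularity gives FD at right angles to UF; with |FD| = 10.3 on the right of UF, D = F + 10.3·(0.97667, 0.21474) = (43.493, 76.203). Then |JD| = |D − J| = 87.741.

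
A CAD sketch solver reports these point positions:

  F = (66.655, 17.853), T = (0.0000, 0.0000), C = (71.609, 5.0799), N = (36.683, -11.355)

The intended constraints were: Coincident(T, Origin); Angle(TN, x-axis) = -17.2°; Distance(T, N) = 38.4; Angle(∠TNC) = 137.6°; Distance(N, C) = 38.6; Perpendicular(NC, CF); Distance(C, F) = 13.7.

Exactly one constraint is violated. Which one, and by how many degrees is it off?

Perpendicular(NC, CF) — off by 4.00°.

T = (0.00, 0.00) ✓; TN at -17.20° ✓; |TN| = 38.40 ✓; ∠TNC = 137.6° ✓; |NC| = 38.60 ✓; ∠(NC, CF) = 86.00° ✗; |CF| = 13.70 ✓.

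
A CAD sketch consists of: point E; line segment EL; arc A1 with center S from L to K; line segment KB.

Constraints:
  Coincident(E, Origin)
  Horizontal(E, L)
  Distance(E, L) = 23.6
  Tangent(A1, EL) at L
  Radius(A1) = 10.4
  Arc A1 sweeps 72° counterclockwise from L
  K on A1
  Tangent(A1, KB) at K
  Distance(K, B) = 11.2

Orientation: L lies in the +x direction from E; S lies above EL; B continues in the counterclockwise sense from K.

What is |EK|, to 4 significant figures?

34.25

E is at the origin; EL is horizontal with |EL| = 23.6 and L on the +x side, so L = (23.60, 0.000). The tangent condition forces SL to be normal to EL, so S = L + (0, 10.4) = (23.60, 10.40). On A1, L sits at bearing -90° from S; a 72° counterclockwise sweep puts K at bearing -18°, so K = S + 10.4·(cos -18°, sin -18°) = (33.49, 7.186). Then |EK| = |K − E| = 34.25.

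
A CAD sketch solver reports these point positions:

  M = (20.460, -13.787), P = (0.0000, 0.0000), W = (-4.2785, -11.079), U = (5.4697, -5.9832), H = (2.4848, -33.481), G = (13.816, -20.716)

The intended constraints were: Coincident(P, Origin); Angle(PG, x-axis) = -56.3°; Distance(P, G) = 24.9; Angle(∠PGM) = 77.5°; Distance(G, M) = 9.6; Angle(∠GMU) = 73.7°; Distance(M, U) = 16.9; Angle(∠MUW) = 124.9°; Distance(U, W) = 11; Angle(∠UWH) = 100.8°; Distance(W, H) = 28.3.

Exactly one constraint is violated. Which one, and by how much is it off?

Distance(W, H) = 28.3 — off by 4.90.

P = (0.00, 0.00) ✓; PG at -56.30° ✓; |PG| = 24.90 ✓; ∠PGM = 77.50° ✓; |GM| = 9.600 ✓; ∠GMU = 73.70° ✓; |MU| = 16.90 ✓; ∠MUW = 124.9° ✓; |UW| = 11.00 ✓; ∠UWH = 100.8° ✓; |WH| = 23.40 ✗.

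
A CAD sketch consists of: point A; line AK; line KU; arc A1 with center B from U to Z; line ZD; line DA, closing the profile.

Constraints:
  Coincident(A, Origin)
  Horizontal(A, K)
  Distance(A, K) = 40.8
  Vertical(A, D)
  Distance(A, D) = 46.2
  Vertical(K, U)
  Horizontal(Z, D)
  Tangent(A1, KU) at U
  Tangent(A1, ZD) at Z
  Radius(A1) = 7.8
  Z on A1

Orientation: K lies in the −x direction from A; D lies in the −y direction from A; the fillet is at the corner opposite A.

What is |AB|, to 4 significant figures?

50.63

A is at the origin; AK is horizontal with |AK| = 40.8 and K on the −x side, so K = (-40.80, 0.000). AD is vertical with |AD| = 46.2 and D on the −y side, so D = (0.000, -46.20). The virtual corner opposite A is at (-40.80, -46.20). A1 meets KU tangentially, so BU is at right angles to KU and the tangent condition forces BZ to be normal to ZD, with radius 7.8, so the center B sits 7.8 in from both sides at B = (-33.00, -38.40). Then |AB| = |B − A| = 50.63.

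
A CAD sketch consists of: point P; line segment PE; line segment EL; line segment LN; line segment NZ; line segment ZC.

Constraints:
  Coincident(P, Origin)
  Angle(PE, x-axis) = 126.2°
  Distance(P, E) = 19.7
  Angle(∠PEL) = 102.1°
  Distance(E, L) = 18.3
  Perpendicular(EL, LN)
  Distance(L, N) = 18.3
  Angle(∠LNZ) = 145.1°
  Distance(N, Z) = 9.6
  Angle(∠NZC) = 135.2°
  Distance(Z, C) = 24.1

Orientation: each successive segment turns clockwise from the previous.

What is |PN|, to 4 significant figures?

22.45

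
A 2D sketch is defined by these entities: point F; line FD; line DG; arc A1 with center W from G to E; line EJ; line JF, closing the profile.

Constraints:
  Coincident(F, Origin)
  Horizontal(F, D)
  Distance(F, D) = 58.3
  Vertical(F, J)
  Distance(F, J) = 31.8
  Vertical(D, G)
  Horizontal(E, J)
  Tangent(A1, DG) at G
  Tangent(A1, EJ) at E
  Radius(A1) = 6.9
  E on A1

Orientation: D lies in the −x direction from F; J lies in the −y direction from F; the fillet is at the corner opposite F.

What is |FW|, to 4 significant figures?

57.11

F is at the origin; FD is horizontal with |FD| = 58.3 and D on the −x side, so D = (-58.30, 0.000). F and J share the same x with |FJ| = 31.8 and J on the −y side, so J = (0.000, -31.80). The virtual corner opposite F is at (-58.30, -31.80). The tangent condition forces WG to be normal to DG and the tangent condition forces WE to be normal to EJ, with radius 6.9, so the center W sits 6.9 in from both sides at W = (-51.40, -24.90). Then |FW| = |W − F| = 57.11.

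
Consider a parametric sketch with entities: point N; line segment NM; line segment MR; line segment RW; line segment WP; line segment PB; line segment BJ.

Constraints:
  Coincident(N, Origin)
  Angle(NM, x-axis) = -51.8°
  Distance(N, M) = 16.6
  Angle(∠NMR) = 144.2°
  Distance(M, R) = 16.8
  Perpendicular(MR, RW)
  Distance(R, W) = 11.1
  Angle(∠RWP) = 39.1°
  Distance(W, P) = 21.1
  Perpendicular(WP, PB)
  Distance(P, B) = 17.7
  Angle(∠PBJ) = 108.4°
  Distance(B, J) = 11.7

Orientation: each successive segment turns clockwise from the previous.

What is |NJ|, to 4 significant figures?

45.16

WP is perpendicular to PB, so PB runs at -48.50°; with |PB| = 17.7, B = (27.41, -29.57). ∠PBJ = 108.4° gives BJ at -120.1° from the x-axis; with |BJ| = 11.7, J = (21.54, -39.69). Then |NJ| = |J − N| = 45.16.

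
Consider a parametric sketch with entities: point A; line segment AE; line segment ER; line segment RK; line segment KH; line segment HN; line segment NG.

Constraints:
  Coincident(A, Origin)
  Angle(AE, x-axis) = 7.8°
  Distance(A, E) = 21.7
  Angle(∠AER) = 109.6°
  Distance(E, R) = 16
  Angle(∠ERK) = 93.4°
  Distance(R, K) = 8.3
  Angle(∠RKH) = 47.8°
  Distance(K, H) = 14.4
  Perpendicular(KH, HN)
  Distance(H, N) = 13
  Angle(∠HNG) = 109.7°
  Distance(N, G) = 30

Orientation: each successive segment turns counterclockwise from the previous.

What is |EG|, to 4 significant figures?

41.78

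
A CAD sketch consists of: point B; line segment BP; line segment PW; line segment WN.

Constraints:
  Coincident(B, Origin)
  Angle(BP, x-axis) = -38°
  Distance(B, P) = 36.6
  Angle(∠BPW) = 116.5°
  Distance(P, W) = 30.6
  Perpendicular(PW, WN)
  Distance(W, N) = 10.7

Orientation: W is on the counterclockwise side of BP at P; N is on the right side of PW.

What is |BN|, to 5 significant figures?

63.959

B is at the origin; BP runs at -38.0° with length 36.6, so P = 36.6·(cos -38.0°, sin -38.0°) = (28.841, -22.533). ∠BPW = 116.5°, so PW runs at -38.0° + (180° − 116.5°) = 25.500° from the x-axis; with |PW| = 30.6, W = P + 30.6·(cos 25.500°, sin 25.500°) = (56.460, -9.3596). PW ⟂ WN; with |WN| = 10.7 on the right of PW, N = W + 10.7·(0.43051, -0.90259) = (61.067, -19.017). Then |BN| = |N − B| = 63.959.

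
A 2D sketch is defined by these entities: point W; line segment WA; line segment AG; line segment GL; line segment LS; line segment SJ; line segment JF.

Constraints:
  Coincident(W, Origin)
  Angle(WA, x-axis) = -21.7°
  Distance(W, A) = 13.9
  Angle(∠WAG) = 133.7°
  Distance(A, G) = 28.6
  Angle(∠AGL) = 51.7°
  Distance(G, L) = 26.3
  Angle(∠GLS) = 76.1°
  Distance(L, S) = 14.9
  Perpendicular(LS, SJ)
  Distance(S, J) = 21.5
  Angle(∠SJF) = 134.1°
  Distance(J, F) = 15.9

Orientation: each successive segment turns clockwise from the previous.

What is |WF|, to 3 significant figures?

47.1

W is at the origin; WA runs at -21.7° with length 13.9, so A = (12.9, -5.14). ∠WAG = 133.7° gives AG at -68.0° from the x-axis; with |AG| = 28.6, G = (23.6, -31.7). ∠AGL = 51.7° gives GL at 164° from the x-axis; with |GL| = 26.3, L = (-1.61, -24.3). ∠GLS = 76.1° gives LS at 59.8° from the x-axis; with |LS| = 14.9, S = (5.88, -11.4). The perpendicularity gives SJ at right angles to LS, so SJ runs at -30.2°; with |SJ| = 21.5, J = (24.5, -22.2). ∠SJF = 134.1° gives JF at -76.1° from the x-axis; with |JF| = 15.9, F = (28.3, -37.6). Then |WF| = |F − W| = 47.1.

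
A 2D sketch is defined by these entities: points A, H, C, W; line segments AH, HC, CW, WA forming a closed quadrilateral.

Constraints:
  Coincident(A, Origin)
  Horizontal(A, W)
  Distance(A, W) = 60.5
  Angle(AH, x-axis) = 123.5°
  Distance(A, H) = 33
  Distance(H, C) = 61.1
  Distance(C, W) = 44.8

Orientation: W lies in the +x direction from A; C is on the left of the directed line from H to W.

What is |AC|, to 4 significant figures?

58.01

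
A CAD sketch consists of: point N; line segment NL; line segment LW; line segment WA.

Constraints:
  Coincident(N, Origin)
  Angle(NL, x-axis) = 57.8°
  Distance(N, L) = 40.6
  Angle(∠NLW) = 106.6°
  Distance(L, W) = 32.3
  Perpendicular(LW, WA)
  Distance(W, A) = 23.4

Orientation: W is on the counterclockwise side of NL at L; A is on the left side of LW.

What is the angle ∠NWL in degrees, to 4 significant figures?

41.55°

N is at the origin; NL runs at 57.8° with length 40.6, so L = 40.6·(cos 57.8°, sin 57.8°) = (21.63, 34.36). ∠NLW = 106.6°, so LW runs at 57.8° + (180° − 106.6°) = 131.2° from the x-axis; with |LW| = 32.3, W = L + 32.3·(cos 131.2°, sin 131.2°) = (0.3591, 58.66). Then cos ∠NWL = WN·WL / (|WN||WL|), giving 41.55°.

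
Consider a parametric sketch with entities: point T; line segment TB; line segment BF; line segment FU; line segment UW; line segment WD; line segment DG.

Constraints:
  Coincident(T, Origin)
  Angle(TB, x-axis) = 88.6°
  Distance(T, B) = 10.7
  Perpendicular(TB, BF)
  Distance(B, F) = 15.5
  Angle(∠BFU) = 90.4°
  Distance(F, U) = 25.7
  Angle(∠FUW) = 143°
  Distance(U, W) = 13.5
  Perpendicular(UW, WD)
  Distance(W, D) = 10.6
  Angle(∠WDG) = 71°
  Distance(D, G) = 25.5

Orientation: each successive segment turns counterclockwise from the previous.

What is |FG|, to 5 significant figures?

16.483

T is at the origin; TB runs at 88.6° with length 10.7, so B = (0.26142, 10.697). TB is perpendicular to BF, so BF runs at 178.60°; with |BF| = 15.5, F = (-15.234, 11.076). ∠BFU = 90.4° gives FU at -91.800° from the x-axis; with |FU| = 25.7, U = (-16.041, -14.612). ∠FUW = 143.0° gives UW at -54.800° from the x-axis; with |UW| = 13.5, W = (-8.2594, -25.643). The perpendicularity gives WD at right angles to UW, so WD runs at 35.200°; with |WD| = 10.6, D = (0.40237, -19.533). ∠WDG = 71.0° gives DG at 144.20° from the x-axis; with |DG| = 25.5, G = (-20.280, -4.6167). Then |FG| = |G − F| = 16.483.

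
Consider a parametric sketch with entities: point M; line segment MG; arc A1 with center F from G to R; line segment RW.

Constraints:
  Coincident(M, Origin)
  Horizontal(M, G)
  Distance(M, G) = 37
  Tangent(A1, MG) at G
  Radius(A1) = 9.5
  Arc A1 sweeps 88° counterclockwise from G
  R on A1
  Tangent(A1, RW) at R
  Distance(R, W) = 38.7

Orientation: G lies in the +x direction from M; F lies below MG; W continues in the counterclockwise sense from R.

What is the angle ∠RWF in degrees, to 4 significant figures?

13.79°

On A1, G sits at bearing 90° from F; an 88° counterclockwise sweep puts R at bearing 178°, so R = F + 9.5·(cos 178°, sin 178°) = (27.51, -9.168). Tangency of A1 to RW means the radius FR is perpendicular to RW, so RW runs along (−sin 178°, cos 178°); with |RW| = 38.7, W = (26.16, -47.84). Then cos ∠RWF = WR·WF / (|WR||WF|), giving 13.79°.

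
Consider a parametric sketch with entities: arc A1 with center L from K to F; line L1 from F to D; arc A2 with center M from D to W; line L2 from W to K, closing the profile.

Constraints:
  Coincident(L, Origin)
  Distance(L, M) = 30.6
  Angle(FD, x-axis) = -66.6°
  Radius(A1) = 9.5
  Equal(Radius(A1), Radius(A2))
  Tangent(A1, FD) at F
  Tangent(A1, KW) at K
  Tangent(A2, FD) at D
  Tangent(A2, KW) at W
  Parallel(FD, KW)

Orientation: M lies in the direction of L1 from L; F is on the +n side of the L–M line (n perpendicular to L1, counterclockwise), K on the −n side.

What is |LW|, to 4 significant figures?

32.04

The slot axis is L1's direction at -66.6°, so u = (cos -66.6°, sin -66.6°) = (0.3971, -0.9178) and n = (−sin -66.6°, cos -66.6°) = (0.9178, 0.3971). L is at the origin and M lies 30.6 along u from L, so M = 30.6·u = (12.15, -28.08). Tangency of A1 to both parallel lines with radius 9.5 puts F and K at L ± 9.5·n: F = (8.719, 3.773), K = (-8.719, -3.773). Equal radii place D and W the same way about M: D = M + 9.5·n = (20.87, -24.31), W = M − 9.5·n = (3.434, -31.86). Then |LW| = |W − L| = 32.04.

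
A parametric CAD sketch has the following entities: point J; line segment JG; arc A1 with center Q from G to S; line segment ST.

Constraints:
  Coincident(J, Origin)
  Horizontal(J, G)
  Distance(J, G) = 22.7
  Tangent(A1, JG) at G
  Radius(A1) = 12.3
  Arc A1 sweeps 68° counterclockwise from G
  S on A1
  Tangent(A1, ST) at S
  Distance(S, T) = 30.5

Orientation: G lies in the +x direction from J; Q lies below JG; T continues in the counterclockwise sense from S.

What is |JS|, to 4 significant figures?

13.67

A1 meets JG tangentially, so QG is at right angles to JG, so Q = G + (0, -12.3) = (22.70, -12.30). On A1, G sits at bearing 90° from Q; a 68° counterclockwise sweep puts S at bearing 158°, so S = Q + 12.3·(cos 158°, sin 158°) = (11.30, -7.692). Then |JS| = |S − J| = 13.67.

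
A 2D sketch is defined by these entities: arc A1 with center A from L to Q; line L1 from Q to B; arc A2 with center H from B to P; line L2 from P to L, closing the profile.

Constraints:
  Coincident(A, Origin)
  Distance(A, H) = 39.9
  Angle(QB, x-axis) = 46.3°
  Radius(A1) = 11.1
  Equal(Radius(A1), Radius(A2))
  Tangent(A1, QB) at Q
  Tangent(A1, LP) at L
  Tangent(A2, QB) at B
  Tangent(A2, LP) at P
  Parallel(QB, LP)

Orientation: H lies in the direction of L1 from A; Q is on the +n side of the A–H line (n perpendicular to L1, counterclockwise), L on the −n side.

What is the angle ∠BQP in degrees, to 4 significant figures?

29.09°

Tangency of A1 to both parallel lines with radius 11.1 puts Q and L at A ± 11.1·n: Q = (-8.025, 7.669), L = (8.025, -7.669). Equal radii place B and P the same way about H: B = H + 11.1·n = (19.54, 36.52), P = H − 11.1·n = (35.59, 21.18). Then cos ∠BQP = QB·QP / (|QB||QP|), giving 29.09°.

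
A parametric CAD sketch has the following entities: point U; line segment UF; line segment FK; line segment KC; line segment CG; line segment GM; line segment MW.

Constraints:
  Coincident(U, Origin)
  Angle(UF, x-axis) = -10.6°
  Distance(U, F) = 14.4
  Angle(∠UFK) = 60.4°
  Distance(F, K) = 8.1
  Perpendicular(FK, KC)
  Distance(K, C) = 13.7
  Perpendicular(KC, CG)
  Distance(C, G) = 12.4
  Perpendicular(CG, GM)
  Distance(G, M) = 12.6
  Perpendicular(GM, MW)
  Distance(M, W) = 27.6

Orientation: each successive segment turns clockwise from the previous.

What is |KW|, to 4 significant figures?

15.24

CG ⟂ GM, so GM runs at -40.20°; with |GM| = 12.6, M = (16.09, 1.345). The perpendicularity gives MW at right angles to GM, so MW runs at -130.2°; with |MW| = 27.6, W = (-1.725, -19.74). Then |KW| = |W − K| = 15.24.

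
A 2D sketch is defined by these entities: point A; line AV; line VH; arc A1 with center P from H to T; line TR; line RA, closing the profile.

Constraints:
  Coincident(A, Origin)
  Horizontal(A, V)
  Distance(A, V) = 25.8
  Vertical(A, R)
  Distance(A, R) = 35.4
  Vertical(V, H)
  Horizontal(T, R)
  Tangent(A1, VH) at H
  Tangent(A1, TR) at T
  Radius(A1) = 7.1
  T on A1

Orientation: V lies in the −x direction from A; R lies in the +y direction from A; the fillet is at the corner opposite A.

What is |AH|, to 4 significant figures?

38.30

A is at the origin; AV is horizontal with |AV| = 25.8 and V on the −x side, so V = (-25.80, 0.000). A and R share the same x with |AR| = 35.4 and R on the +y side, so R = (0.000, 35.40). The virtual corner opposite A is at (-25.80, 35.40). Since A1 is tangent to VH there, PH ⟂ VH and the tangent condition forces PT to be normal to TR, with radius 7.1, so the center P sits 7.1 in from both sides at P = (-18.70, 28.30). That places the tangent points at H = (-25.80, 28.30) on VH and T = (-18.70, 35.40) on TR. Then |AH| = |H − A| = 38.30.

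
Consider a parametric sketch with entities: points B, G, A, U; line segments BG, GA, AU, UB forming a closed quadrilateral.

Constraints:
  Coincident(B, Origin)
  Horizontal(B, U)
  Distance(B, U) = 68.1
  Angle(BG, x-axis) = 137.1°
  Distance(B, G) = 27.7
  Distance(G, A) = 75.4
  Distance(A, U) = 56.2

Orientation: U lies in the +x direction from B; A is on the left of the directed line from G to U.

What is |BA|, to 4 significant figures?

70.47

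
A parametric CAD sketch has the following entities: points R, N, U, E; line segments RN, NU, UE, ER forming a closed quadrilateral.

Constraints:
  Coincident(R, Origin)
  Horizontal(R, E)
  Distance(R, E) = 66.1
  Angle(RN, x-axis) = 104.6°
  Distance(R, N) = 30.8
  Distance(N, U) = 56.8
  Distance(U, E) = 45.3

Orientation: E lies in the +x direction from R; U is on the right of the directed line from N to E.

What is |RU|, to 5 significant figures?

29.650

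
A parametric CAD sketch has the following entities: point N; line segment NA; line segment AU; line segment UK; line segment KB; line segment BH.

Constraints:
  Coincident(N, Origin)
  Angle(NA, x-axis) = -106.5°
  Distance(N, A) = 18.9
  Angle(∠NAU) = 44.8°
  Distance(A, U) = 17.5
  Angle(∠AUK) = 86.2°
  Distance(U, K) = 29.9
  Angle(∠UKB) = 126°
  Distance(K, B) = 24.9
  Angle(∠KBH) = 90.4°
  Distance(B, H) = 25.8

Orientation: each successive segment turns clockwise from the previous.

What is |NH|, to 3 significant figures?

33.8

N is at the origin; NA runs at -106.5° with length 18.9, so A = (-5.37, -18.1). ∠NAU = 44.8° gives AU at 118° from the x-axis; with |AU| = 17.5, U = (-13.7, -2.71). ∠AUK = 86.2° gives UK at 24.5° from the x-axis; with |UK| = 29.9, K = (13.5, 9.69). ∠UKB = 126.0° gives KB at -29.5° from the x-axis; with |KB| = 24.9, B = (35.2, -2.58). ∠KBH = 90.4° gives BH at -119° from the x-axis; with |BH| = 25.8, H = (22.7, -25.1). Then |NH| = |H − N| = 33.8.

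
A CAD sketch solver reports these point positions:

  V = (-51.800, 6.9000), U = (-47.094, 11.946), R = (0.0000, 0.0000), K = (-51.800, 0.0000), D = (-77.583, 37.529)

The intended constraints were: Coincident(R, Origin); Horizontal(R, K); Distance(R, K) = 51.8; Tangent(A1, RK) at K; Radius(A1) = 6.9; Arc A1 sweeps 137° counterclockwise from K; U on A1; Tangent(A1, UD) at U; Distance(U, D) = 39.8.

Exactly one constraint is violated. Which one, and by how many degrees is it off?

Tangent(A1, UD) at U — off by 3.00°.

R = (0.00, 0.00) ✓; R.y = 0.00, K.y = 0.00 ✓; |RK| = 51.80 ✓; ∠(VK, KR) = 90.00° ✓; |VK| = 6.900 ✓; bearing(V→U) − bearing(V→K) = 137.0° ✓; |VU| = 6.900 ✓; ∠(VU, UD) = 87.00° ✗; |UD| = 39.80 ✓.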